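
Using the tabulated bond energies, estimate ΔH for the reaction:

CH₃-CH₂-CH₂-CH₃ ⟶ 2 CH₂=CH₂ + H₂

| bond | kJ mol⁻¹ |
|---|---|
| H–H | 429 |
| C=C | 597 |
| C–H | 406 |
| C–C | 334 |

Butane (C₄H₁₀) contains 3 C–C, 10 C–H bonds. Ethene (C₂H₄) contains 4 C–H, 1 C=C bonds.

Bonds broken (reactants):
  C–C: 3 × 334 = 1002
  C–H: 10 × 406 = 4060
  Σ(broken) = 5062 kJ
Bonds formed (products):
  C–H: 8 × 406 = 3248
  C=C: 2 × 597 = 1194
  H–H: 1 × 429 = 429
  Σ(formed) = 4871 kJ
ΔH = Σ(broken) − Σ(formed) = 5062 − 4871 = +191 kJ

ΔH ≈ +191 kJ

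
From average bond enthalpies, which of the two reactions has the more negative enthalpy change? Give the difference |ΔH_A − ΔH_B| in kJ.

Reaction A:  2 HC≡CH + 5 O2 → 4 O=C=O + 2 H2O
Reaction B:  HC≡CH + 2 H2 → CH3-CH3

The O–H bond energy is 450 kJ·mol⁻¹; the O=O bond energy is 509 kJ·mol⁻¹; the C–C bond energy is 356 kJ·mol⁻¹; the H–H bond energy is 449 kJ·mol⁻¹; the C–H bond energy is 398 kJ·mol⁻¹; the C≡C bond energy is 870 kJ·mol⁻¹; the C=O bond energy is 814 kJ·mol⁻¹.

Reaction A:
  Bonds broken (reactants):
    C≡C: 2 × 870 = 1740
    C–H: 4 × 398 = 1592
    O=O: 5 × 509 = 2545
    Σ(broken) = 5877 kJ
  Bonds formed (products):
    C=O: 8 × 814 = 6512
    O–H: 4 × 450 = 1800
    Σ(formed) = 8312 kJ
  ΔH_A = 5877 − 8312 = −2435 kJ
Reaction B:
  Bonds broken (reactants):
    C≡C: 1 × 870 = 870
    C–H: 2 × 398 = 796
    H–H: 2 × 449 = 898
    Σ(broken) = 2564 kJ
  Bonds formed (products):
    C–C: 1 × 356 = 356
    C–H: 6 × 398 = 2388
    Σ(formed) = 2744 kJ
  ΔH_B = 2564 − 2744 = −180 kJ
ΔH_A − ΔH_B = −2255 kJ, so reaction A has the more negative ΔH; |ΔH_A − ΔH_B| = 2255 kJ.

Reaction A, by 2255 kJ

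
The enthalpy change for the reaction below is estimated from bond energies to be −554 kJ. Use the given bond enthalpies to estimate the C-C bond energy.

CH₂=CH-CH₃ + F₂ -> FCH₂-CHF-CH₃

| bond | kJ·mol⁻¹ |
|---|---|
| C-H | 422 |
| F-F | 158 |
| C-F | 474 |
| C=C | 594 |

Let D be the C-C bond energy.
Σ(broken) = 1×D + 6×422 + 1×594 + 1×158 = 3284 + D
Σ(formed) = 2×D + 2×474 + 6×422 = 3480 + 2D
ΔH = Σ(broken) − Σ(formed) = (3284 + D) − (3480 + 2D) = −196 − D
Setting this equal to −554 kJ gives D = 358 kJ/mol.

D(C-C) ≈ 358 kJ/mol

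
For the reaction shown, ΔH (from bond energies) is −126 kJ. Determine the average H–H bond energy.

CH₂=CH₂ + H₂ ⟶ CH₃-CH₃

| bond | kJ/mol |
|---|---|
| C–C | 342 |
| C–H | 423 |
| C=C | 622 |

Let D be the H–H bond energy.
Σ(broken) = 4×423 + 1×622 + 1×D = 2314 + D
Σ(formed) = 1×342 + 6×423 = 2880
ΔH = Σ(broken) − Σ(formed) = (2314 + D) − (2880) = −566 + D
Setting this equal to −126 kJ gives D = 440 kJ/mol.

D(H–H) ≈ 440 kJ/mol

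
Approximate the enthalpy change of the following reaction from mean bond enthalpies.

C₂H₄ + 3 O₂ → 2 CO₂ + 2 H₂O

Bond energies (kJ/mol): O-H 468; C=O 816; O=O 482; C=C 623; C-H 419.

Bonds broken (reactants):
  C-H: 4 × 419 = 1676
  C=C: 1 × 623 = 623
  O=O: 3 × 482 = 1446
  Σ(broken) = 3745 kJ
Bonds formed (products):
  C=O: 4 × 816 = 3264
  O-H: 4 × 468 = 1872
  Σ(formed) = 5136 kJ
ΔH = Σ(broken) − Σ(formed) = 3745 − 5136 = −1391 kJ

ΔH ≈ −1391 kJ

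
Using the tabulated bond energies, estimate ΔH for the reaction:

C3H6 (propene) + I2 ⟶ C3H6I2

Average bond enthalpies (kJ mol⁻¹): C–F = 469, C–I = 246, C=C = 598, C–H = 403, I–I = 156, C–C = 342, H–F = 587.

ΔH ≈ −80 kJ

Bonds broken (reactants):
  C–C: 1 × 342 = 342
  C–H: 6 × 403 = 2418
  C=C: 1 × 598 = 598
  I–I: 1 × 156 = 156
  Σ(broken) = 3514 kJ
Bonds formed (products):
  C–C: 2 × 342 = 684
  C–H: 6 × 403 = 2418
  C–I: 2 × 246 = 492
  Σ(formed) = 3594 kJ
ΔH = Σ(broken) − Σ(formed) = 3514 − 3594 = −80 kJ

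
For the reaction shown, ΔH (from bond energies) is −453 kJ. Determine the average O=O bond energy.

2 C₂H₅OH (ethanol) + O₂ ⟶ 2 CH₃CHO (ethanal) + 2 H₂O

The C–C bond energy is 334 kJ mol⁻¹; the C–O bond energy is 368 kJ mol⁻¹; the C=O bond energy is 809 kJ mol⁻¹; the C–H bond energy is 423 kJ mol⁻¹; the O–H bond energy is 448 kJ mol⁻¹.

D(O=O) ≈ 479 kJ/mol

Let D be the O=O bond energy.
Σ(broken) = 2×334 + 10×423 + 2×368 + 2×448 + 1×D = 6530 + D
Σ(formed) = 2×334 + 8×423 + 2×809 + 4×448 = 7462
ΔH = Σ(broken) − Σ(formed) = (6530 + D) − (7462) = −932 + D
Setting this equal to −453 kJ gives D = 479 kJ/mol.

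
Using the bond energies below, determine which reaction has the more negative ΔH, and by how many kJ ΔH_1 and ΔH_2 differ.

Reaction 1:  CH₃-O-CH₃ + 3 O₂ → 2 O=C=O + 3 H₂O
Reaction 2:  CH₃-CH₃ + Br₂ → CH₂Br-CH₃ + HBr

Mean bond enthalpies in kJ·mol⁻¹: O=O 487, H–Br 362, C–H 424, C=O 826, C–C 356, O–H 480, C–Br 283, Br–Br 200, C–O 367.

Reaction 1, by 1424 kJ

Reaction 1:
  Bonds broken (reactants):
    C–H: 6 × 424 = 2544
    C–O: 2 × 367 = 734
    O=O: 3 × 487 = 1461
    Σ(broken) = 4739 kJ
  Bonds formed (products):
    C=O: 4 × 826 = 3304
    O–H: 6 × 480 = 2880
    Σ(formed) = 6184 kJ
  ΔH_1 = 4739 − 6184 = −1445 kJ
Reaction 2:
  Bonds broken (reactants):
    Br–Br: 1 × 200 = 200
    C–C: 1 × 356 = 356
    C–H: 6 × 424 = 2544
    Σ(broken) = 3100 kJ
  Bonds formed (products):
    C–Br: 1 × 283 = 283
    C–C: 1 × 356 = 356
    C–H: 5 × 424 = 2120
    H–Br: 1 × 362 = 362
    Σ(formed) = 3121 kJ
  ΔH_2 = 3100 − 3121 = −21 kJ
ΔH_1 − ΔH_2 = −1424 kJ, so reaction 1 has the more negative ΔH; |ΔH_1 − ΔH_2| = 1424 kJ.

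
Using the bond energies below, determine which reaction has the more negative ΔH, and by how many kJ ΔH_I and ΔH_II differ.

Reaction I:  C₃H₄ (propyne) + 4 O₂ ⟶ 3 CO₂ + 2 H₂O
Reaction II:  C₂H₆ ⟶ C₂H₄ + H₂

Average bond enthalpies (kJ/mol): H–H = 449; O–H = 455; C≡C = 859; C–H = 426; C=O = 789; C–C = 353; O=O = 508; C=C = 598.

Reaction I:
  Bonds broken (reactants):
    C≡C: 1 × 859 = 859
    C–C: 1 × 353 = 353
    C–H: 4 × 426 = 1704
    O=O: 4 × 508 = 2032
    Σ(broken) = 4948 kJ
  Bonds formed (products):
    C=O: 6 × 789 = 4734
    O–H: 4 × 455 = 1820
    Σ(formed) = 6554 kJ
  ΔH_I = 4948 − 6554 = −1606 kJ
Reaction II:
  Bonds broken (reactants):
    C–C: 1 × 353 = 353
    C–H: 6 × 426 = 2556
    Σ(broken) = 2909 kJ
  Bonds formed (products):
    C–H: 4 × 426 = 1704
    C=C: 1 × 598 = 598
    H–H: 1 × 449 = 449
    Σ(formed) = 2751 kJ
  ΔH_II = 2909 − 2751 = +158 kJ
ΔH_I − ΔH_II = −1764 kJ, so reaction I has the more negative ΔH; |ΔH_I − ΔH_II| = 1764 kJ.

Reaction I, by 1764 kJ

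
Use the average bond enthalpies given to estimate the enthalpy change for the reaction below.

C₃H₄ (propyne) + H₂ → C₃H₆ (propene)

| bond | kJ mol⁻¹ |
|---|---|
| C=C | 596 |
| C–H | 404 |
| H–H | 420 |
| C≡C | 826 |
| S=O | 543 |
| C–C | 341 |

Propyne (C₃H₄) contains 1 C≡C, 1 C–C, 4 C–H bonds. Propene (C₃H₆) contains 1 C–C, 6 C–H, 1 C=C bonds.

Bonds broken (reactants):
  C≡C: 1 × 826 = 826
  C–C: 1 × 341 = 341
  C–H: 4 × 404 = 1616
  H–H: 1 × 420 = 420
  Σ(broken) = 3203 kJ
Bonds formed (products):
  C–C: 1 × 341 = 341
  C–H: 6 × 404 = 2424
  C=C: 1 × 596 = 596
  Σ(formed) = 3361 kJ
ΔH = Σ(broken) − Σ(formed) = 3203 − 3361 = −158 kJ

ΔH ≈ −158 kJ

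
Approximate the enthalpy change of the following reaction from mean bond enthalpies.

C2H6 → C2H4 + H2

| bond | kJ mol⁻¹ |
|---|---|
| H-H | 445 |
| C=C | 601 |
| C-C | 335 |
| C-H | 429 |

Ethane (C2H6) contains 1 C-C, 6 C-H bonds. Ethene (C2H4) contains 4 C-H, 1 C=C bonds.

ΔH ≈ +147 kJ

Bonds broken (reactants):
  C-C: 1 × 335 = 335
  C-H: 6 × 429 = 2574
  Σ(broken) = 2909 kJ
Bonds formed (products):
  C-H: 4 × 429 = 1716
  C=C: 1 × 601 = 601
  H-H: 1 × 445 = 445
  Σ(formed) = 2762 kJ
ΔH = Σ(broken) − Σ(formed) = 2909 − 2762 = +147 kJ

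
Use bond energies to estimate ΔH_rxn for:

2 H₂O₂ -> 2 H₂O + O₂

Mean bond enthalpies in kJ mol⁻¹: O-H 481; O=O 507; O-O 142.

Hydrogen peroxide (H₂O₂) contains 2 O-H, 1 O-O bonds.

Bonds broken (reactants):
  O-H: 4 × 481 = 1924
  O-O: 2 × 142 = 284
  Σ(broken) = 2208 kJ
Bonds formed (products):
  O-H: 4 × 481 = 1924
  O=O: 1 × 507 = 507
  Σ(formed) = 2431 kJ
ΔH = Σ(broken) − Σ(formed) = 2208 − 2431 = −223 kJ

ΔH ≈ −223 kJ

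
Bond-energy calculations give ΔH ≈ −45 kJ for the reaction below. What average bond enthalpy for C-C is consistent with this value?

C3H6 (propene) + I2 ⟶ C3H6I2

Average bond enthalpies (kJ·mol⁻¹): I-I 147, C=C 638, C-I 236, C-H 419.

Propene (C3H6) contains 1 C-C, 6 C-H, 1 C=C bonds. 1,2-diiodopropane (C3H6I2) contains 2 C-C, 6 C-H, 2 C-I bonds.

D(C-C) ≈ 358 kJ/mol

Let D be the C-C bond energy.
Σ(broken) = 1×D + 6×419 + 1×638 + 1×147 = 3299 + D
Σ(formed) = 2×D + 6×419 + 2×236 = 2986 + 2D
ΔH = Σ(broken) − Σ(formed) = (3299 + D) − (2986 + 2D) = +313 − D
Setting this equal to −45 kJ gives D = 358 kJ/mol.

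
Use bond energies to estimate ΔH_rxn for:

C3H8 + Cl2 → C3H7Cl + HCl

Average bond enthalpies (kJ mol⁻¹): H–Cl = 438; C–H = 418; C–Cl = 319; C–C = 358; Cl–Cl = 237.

Bonds broken (reactants):
  C–C: 2 × 358 = 716
  C–H: 8 × 418 = 3344
  Cl–Cl: 1 × 237 = 237
  Σ(broken) = 4297 kJ
Bonds formed (products):
  C–C: 2 × 358 = 716
  C–Cl: 1 × 319 = 319
  C–H: 7 × 418 = 2926
  H–Cl: 1 × 438 = 438
  Σ(formed) = 4399 kJ
ΔH = Σ(broken) − Σ(formed) = 4297 − 4399 = −102 kJ

ΔH ≈ −102 kJ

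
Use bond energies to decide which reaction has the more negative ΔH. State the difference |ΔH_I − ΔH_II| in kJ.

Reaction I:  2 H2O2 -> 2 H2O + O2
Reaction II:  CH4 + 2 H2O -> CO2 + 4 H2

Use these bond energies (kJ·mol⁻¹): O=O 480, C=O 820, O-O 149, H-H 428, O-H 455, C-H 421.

Reaction I:
  Bonds broken (reactants):
    O-H: 4 × 455 = 1820
    O-O: 2 × 149 = 298
    Σ(broken) = 2118 kJ
  Bonds formed (products):
    O-H: 4 × 455 = 1820
    O=O: 1 × 480 = 480
    Σ(formed) = 2300 kJ
  ΔH_I = 2118 − 2300 = −182 kJ
Reaction II:
  Bonds broken (reactants):
    C-H: 4 × 421 = 1684
    O-H: 4 × 455 = 1820
    Σ(broken) = 3504 kJ
  Bonds formed (products):
    C=O: 2 × 820 = 1640
    H-H: 4 × 428 = 1712
    Σ(formed) = 3352 kJ
  ΔH_II = 3504 − 3352 = +152 kJ
ΔH_I − ΔH_II = −334 kJ, so reaction I has the more negative ΔH; |ΔH_I − ΔH_II| = 334 kJ.

Reaction I, by 334 kJ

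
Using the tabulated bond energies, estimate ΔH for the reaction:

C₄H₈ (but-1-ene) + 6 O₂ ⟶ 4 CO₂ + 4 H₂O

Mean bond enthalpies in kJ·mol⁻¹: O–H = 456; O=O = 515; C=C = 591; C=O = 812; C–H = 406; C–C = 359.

Bonds broken (reactants):
  C–C: 2 × 359 = 718
  C–H: 8 × 406 = 3248
  C=C: 1 × 591 = 591
  O=O: 6 × 515 = 3090
  Σ(broken) = 7647 kJ
Bonds formed (products):
  C=O: 8 × 812 = 6496
  O–H: 8 × 456 = 3648
  Σ(formed) = 10144 kJ
ΔH = Σ(broken) − Σ(formed) = 7647 − 10144 = −2497 kJ

ΔH ≈ −2497 kJ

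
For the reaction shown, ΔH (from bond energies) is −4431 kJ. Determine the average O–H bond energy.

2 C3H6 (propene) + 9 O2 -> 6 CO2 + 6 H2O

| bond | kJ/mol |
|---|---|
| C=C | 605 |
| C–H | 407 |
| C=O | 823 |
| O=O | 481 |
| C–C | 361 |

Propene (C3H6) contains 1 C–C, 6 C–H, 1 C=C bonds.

D(O–H) ≈ 475 kJ/mol

Let D be the O–H bond energy.
Σ(broken) = 2×361 + 12×407 + 2×605 + 9×481 = 11145
Σ(formed) = 12×823 + 12×D = 9876 + 12D
ΔH = Σ(broken) − Σ(formed) = (11145) − (9876 + 12D) = +1269 − 12D
Setting this equal to −4431 kJ gives 12D = 5700, so D = 475 kJ/mol.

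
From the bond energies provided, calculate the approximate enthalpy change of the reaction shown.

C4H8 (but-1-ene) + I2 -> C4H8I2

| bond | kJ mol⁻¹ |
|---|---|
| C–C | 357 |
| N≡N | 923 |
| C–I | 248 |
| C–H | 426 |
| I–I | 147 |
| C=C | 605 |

Bonds broken (reactants):
  C–C: 2 × 357 = 714
  C–H: 8 × 426 = 3408
  C=C: 1 × 605 = 605
  I–I: 1 × 147 = 147
  Σ(broken) = 4874 kJ
Bonds formed (products):
  C–C: 3 × 357 = 1071
  C–H: 8 × 426 = 3408
  C–I: 2 × 248 = 496
  Σ(formed) = 4975 kJ
ΔH = Σ(broken) − Σ(formed) = 4874 − 4975 = −101 kJ

ΔH ≈ −101 kJ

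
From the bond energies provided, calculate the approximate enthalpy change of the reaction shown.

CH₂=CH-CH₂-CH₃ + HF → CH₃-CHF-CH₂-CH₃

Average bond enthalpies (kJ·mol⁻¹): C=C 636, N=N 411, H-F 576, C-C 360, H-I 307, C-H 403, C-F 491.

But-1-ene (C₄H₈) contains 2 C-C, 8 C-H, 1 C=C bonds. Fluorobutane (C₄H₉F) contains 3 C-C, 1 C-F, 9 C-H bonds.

Bonds broken (reactants):
  C-C: 2 × 360 = 720
  C-H: 8 × 403 = 3224
  C=C: 1 × 636 = 636
  H-F: 1 × 576 = 576
  Σ(broken) = 5156 kJ
Bonds formed (products):
  C-C: 3 × 360 = 1080
  C-F: 1 × 491 = 491
  C-H: 9 × 403 = 3627
  Σ(formed) = 5198 kJ
ΔH = Σ(broken) − Σ(formed) = 5156 − 5198 = −42 kJ

ΔH ≈ −42 kJ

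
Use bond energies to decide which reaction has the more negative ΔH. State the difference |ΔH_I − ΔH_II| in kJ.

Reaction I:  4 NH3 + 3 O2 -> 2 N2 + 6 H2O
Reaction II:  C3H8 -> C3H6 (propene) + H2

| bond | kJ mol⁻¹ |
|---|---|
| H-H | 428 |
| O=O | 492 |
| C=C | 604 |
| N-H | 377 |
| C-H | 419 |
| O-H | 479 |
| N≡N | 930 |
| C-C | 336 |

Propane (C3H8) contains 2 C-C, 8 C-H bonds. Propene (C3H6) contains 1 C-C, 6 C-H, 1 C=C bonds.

Reaction I:
  Bonds broken (reactants):
    N-H: 12 × 377 = 4524
    O=O: 3 × 492 = 1476
    Σ(broken) = 6000 kJ
  Bonds formed (products):
    N≡N: 2 × 930 = 1860
    O-H: 12 × 479 = 5748
    Σ(formed) = 7608 kJ
  ΔH_I = 6000 − 7608 = −1608 kJ
Reaction II:
  Bonds broken (reactants):
    C-C: 2 × 336 = 672
    C-H: 8 × 419 = 3352
    Σ(broken) = 4024 kJ
  Bonds formed (products):
    C-C: 1 × 336 = 336
    C-H: 6 × 419 = 2514
    C=C: 1 × 604 = 604
    H-H: 1 × 428 = 428
    Σ(formed) = 3882 kJ
  ΔH_II = 4024 − 3882 = +142 kJ
ΔH_I − ΔH_II = −1750 kJ, so reaction I has the more negative ΔH; |ΔH_I − ΔH_II| = 1750 kJ.

Reaction I, by 1750 kJ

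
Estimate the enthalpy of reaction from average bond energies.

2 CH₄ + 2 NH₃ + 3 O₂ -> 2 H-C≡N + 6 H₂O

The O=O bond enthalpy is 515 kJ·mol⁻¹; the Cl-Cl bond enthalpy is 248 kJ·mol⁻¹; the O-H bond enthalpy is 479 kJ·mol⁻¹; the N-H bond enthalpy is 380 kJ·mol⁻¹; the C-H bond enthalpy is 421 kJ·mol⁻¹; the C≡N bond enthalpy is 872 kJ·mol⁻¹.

ΔH ≈ −1141 kJ

Bonds broken (reactants):
  C-H: 8 × 421 = 3368
  N-H: 6 × 380 = 2280
  O=O: 3 × 515 = 1545
  Σ(broken) = 7193 kJ
Bonds formed (products):
  C≡N: 2 × 872 = 1744
  C-H: 2 × 421 = 842
  O-H: 12 × 479 = 5748
  Σ(formed) = 8334 kJ
ΔH = Σ(broken) − Σ(formed) = 7193 − 8334 = −1141 kJ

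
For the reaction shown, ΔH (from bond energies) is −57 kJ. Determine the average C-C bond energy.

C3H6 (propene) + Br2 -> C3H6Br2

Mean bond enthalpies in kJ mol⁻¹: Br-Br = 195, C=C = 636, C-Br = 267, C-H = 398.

D(C-C) ≈ 354 kJ/mol

Let D be the C-C bond energy.
Σ(broken) = 1×195 + 1×D + 6×398 + 1×636 = 3219 + D
Σ(formed) = 2×267 + 2×D + 6×398 = 2922 + 2D
ΔH = Σ(broken) − Σ(formed) = (3219 + D) − (2922 + 2D) = +297 − D
Setting this equal to −57 kJ gives D = 354 kJ/mol.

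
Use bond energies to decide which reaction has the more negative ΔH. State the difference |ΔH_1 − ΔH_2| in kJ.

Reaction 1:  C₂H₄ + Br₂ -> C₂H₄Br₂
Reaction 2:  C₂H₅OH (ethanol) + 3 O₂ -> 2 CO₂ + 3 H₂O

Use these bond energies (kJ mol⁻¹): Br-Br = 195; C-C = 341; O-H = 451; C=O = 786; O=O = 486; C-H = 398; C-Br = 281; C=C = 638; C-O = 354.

Reaction 1:
  Bonds broken (reactants):
    Br-Br: 1 × 195 = 195
    C-H: 4 × 398 = 1592
    C=C: 1 × 638 = 638
    Σ(broken) = 2425 kJ
  Bonds formed (products):
    C-Br: 2 × 281 = 562
    C-C: 1 × 341 = 341
    C-H: 4 × 398 = 1592
    Σ(formed) = 2495 kJ
  ΔH_1 = 2425 − 2495 = −70 kJ
Reaction 2:
  Bonds broken (reactants):
    C-C: 1 × 341 = 341
    C-H: 5 × 398 = 1990
    C-O: 1 × 354 = 354
    O-H: 1 × 451 = 451
    O=O: 3 × 486 = 1458
    Σ(broken) = 4594 kJ
  Bonds formed (products):
    C=O: 4 × 786 = 3144
    O-H: 6 × 451 = 2706
    Σ(formed) = 5850 kJ
  ΔH_2 = 4594 − 5850 = −1256 kJ
ΔH_1 − ΔH_2 = +1186 kJ, so reaction 2 has the more negative ΔH; |ΔH_1 − ΔH_2| = 1186 kJ.

Reaction 2, by 1186 kJ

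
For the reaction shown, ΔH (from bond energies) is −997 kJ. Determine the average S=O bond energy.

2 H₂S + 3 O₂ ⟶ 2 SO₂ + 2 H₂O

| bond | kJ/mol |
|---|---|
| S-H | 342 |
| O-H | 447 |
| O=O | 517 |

D(S=O) ≈ 532 kJ/mol

Let D be the S=O bond energy.
Σ(broken) = 3×517 + 4×342 = 2919
Σ(formed) = 4×447 + 4×D = 1788 + 4D
ΔH = Σ(broken) − Σ(formed) = (2919) − (1788 + 4D) = +1131 − 4D
Setting this equal to −997 kJ gives 4D = 2128, so D = 532 kJ/mol.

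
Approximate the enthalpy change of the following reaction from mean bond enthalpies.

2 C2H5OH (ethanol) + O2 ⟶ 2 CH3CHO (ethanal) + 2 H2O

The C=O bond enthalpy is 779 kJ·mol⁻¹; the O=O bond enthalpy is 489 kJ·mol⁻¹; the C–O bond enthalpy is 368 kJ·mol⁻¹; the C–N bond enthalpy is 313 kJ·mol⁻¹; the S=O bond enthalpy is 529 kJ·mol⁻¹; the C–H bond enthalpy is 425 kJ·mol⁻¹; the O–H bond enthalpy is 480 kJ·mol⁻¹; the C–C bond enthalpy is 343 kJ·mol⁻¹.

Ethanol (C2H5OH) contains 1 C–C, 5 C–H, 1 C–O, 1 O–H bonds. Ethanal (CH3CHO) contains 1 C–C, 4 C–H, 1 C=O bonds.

ΔH ≈ −443 kJ

Bonds broken (reactants):
  C–C: 2 × 343 = 686
  C–H: 10 × 425 = 4250
  C–O: 2 × 368 = 736
  O–H: 2 × 480 = 960
  O=O: 1 × 489 = 489
  Σ(broken) = 7121 kJ
Bonds formed (products):
  C–C: 2 × 343 = 686
  C–H: 8 × 425 = 3400
  C=O: 2 × 779 = 1558
  O–H: 4 × 480 = 1920
  Σ(formed) = 7564 kJ
ΔH = Σ(broken) − Σ(formed) = 7121 − 7564 = −443 kJ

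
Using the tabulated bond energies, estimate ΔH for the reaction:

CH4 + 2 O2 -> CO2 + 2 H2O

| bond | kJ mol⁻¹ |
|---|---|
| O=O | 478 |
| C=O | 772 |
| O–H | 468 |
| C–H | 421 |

ΔH ≈ −776 kJ

Bonds broken (reactants):
  C–H: 4 × 421 = 1684
  O=O: 2 × 478 = 956
  Σ(broken) = 2640 kJ
Bonds formed (products):
  C=O: 2 × 772 = 1544
  O–H: 4 × 468 = 1872
  Σ(formed) = 3416 kJ
ΔH = Σ(broken) − Σ(formed) = 2640 − 3416 = −776 kJ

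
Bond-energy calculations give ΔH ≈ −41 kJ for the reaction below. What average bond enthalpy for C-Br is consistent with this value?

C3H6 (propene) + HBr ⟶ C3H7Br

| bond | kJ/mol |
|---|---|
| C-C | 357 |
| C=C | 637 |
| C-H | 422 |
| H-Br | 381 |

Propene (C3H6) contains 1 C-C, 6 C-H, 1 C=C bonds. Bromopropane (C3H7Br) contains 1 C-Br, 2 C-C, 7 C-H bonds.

Let D be the C-Br bond energy.
Σ(broken) = 1×357 + 6×422 + 1×637 + 1×381 = 3907
Σ(formed) = 1×D + 2×357 + 7×422 = 3668 + D
ΔH = Σ(broken) − Σ(formed) = (3907) − (3668 + D) = +239 − D
Setting this equal to −41 kJ gives D = 280 kJ/mol.

D(C-Br) ≈ 280 kJ/mol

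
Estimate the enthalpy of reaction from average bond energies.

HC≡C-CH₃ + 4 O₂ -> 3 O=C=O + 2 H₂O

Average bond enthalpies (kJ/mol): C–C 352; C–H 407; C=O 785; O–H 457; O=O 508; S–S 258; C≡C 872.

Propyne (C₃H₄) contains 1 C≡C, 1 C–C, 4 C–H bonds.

Bonds broken (reactants):
  C≡C: 1 × 872 = 872
  C–C: 1 × 352 = 352
  C–H: 4 × 407 = 1628
  O=O: 4 × 508 = 2032
  Σ(broken) = 4884 kJ
Bonds formed (products):
  C=O: 6 × 785 = 4710
  O–H: 4 × 457 = 1828
  Σ(formed) = 6538 kJ
ΔH = Σ(broken) − Σ(formed) = 4884 − 6538 = −1654 kJ

ΔH ≈ −1654 kJ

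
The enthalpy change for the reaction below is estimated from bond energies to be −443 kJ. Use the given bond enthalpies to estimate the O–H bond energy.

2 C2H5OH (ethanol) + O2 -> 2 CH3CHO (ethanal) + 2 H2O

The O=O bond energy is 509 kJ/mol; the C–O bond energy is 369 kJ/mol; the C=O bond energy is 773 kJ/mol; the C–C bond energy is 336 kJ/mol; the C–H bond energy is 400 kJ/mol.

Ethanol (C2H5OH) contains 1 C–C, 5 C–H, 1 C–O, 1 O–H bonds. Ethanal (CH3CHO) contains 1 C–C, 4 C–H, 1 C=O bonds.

Let D be the O–H bond energy.
Σ(broken) = 2×336 + 10×400 + 2×369 + 2×D + 1×509 = 5919 + 2D
Σ(formed) = 2×336 + 8×400 + 2×773 + 4×D = 5418 + 4D
ΔH = Σ(broken) − Σ(formed) = (5919 + 2D) − (5418 + 4D) = +501 − 2D
Setting this equal to −443 kJ gives 2D = 944, so D = 472 kJ/mol.

D(O–H) ≈ 472 kJ/mol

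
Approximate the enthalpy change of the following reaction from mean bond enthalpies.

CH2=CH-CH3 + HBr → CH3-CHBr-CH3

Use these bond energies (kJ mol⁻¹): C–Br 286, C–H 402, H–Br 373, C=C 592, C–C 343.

ΔH ≈ −66 kJ

Bonds broken (reactants):
  C–C: 1 × 343 = 343
  C–H: 6 × 402 = 2412
  C=C: 1 × 592 = 592
  H–Br: 1 × 373 = 373
  Σ(broken) = 3720 kJ
Bonds formed (products):
  C–Br: 1 × 286 = 286
  C–C: 2 × 343 = 686
  C–H: 7 × 402 = 2814
  Σ(formed) = 3786 kJ
ΔH = Σ(broken) − Σ(formed) = 3720 − 3786 = −66 kJ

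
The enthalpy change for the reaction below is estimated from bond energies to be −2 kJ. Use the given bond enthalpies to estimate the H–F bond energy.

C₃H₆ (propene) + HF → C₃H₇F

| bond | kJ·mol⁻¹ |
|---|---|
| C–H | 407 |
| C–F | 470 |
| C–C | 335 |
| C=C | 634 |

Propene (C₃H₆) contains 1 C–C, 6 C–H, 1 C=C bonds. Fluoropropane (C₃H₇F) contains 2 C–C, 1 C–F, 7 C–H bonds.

Let D be the H–F bond energy.
Σ(broken) = 1×335 + 6×407 + 1×634 + 1×D = 3411 + D
Σ(formed) = 2×335 + 1×470 + 7×407 = 3989
ΔH = Σ(broken) − Σ(formed) = (3411 + D) − (3989) = −578 + D
Setting this equal to −2 kJ gives D = 576 kJ/mol.

D(H–F) ≈ 576 kJ/mol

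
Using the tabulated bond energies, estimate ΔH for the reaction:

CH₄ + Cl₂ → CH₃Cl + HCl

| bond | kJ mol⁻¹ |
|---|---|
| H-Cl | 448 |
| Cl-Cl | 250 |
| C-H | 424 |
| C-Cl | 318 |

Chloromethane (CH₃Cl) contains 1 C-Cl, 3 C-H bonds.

ΔH ≈ −92 kJ

Bonds broken (reactants):
  C-H: 4 × 424 = 1696
  Cl-Cl: 1 × 250 = 250
  Σ(broken) = 1946 kJ
Bonds formed (products):
  C-Cl: 1 × 318 = 318
  C-H: 3 × 424 = 1272
  H-Cl: 1 × 448 = 448
  Σ(formed) = 2038 kJ
ΔH = Σ(broken) − Σ(formed) = 1946 − 2038 = −92 kJ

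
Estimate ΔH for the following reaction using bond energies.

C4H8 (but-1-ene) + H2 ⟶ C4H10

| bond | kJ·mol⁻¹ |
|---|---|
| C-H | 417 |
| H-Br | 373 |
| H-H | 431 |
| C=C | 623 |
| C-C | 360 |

Bonds broken (reactants):
  C-C: 2 × 360 = 720
  C-H: 8 × 417 = 3336
  C=C: 1 × 623 = 623
  H-H: 1 × 431 = 431
  Σ(broken) = 5110 kJ
Bonds formed (products):
  C-C: 3 × 360 = 1080
  C-H: 10 × 417 = 4170
  Σ(formed) = 5250 kJ
ΔH = Σ(broken) − Σ(formed) = 5110 − 5250 = −140 kJ

ΔH ≈ −140 kJ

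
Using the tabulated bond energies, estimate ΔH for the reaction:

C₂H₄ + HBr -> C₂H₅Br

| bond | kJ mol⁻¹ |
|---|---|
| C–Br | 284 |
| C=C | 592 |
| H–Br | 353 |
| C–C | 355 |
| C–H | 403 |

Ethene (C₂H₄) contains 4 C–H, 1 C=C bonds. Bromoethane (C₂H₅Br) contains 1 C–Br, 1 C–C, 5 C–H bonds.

Bonds broken (reactants):
  C–H: 4 × 403 = 1612
  C=C: 1 × 592 = 592
  H–Br: 1 × 353 = 353
  Σ(broken) = 2557 kJ
Bonds formed (products):
  C–Br: 1 × 284 = 284
  C–C: 1 × 355 = 355
  C–H: 5 × 403 = 2015
  Σ(formed) = 2654 kJ
ΔH = Σ(broken) − Σ(formed) = 2557 − 2654 = −97 kJ

ΔH ≈ −97 kJ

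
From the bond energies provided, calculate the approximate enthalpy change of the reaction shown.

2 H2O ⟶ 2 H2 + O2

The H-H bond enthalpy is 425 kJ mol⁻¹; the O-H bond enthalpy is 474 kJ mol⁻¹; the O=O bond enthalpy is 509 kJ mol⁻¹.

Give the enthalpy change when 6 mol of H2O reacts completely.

Bonds broken (reactants):
  O-H: 4 × 474 = 1896
  Σ(broken) = 1896 kJ
Bonds formed (products):
  H-H: 2 × 425 = 850
  O=O: 1 × 509 = 509
  Σ(formed) = 1359 kJ
ΔH = Σ(broken) − Σ(formed) = 1896 − 1359 = +537 kJ
For 3× the reaction as written: 3 × (+537) = +1611 kJ

ΔH = +1611 kJ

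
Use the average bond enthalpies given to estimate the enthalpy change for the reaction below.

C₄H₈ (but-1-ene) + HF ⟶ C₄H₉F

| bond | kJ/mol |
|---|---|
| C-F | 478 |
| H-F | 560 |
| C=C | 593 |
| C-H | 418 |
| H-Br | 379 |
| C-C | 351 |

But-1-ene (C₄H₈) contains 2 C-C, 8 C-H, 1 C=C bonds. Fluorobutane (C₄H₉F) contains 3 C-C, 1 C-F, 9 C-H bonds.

Bonds broken (reactants):
  C-C: 2 × 351 = 702
  C-H: 8 × 418 = 3344
  C=C: 1 × 593 = 593
  H-F: 1 × 560 = 560
  Σ(broken) = 5199 kJ
Bonds formed (products):
  C-C: 3 × 351 = 1053
  C-F: 1 × 478 = 478
  C-H: 9 × 418 = 3762
  Σ(formed) = 5293 kJ
ΔH = Σ(broken) − Σ(formed) = 5199 − 5293 = −94 kJ

ΔH ≈ −94 kJ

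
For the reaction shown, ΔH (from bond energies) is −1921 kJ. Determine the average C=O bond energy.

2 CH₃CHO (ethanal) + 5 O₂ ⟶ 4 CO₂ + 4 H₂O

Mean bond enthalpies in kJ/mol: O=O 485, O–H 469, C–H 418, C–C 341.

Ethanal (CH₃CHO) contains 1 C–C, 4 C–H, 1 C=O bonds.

D(C=O) ≈ 770 kJ/mol

Let D be the C=O bond energy.
Σ(broken) = 2×341 + 8×418 + 2×D + 5×485 = 6451 + 2D
Σ(formed) = 8×D + 8×469 = 3752 + 8D
ΔH = Σ(broken) − Σ(formed) = (6451 + 2D) − (3752 + 8D) = +2699 − 6D
Setting this equal to −1921 kJ gives 6D = 4620, so D = 770 kJ/mol.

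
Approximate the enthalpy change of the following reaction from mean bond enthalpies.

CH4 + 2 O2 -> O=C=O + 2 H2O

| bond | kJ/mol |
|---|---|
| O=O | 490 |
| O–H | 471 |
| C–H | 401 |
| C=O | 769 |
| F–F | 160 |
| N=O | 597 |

Bonds broken (reactants):
  C–H: 4 × 401 = 1604
  O=O: 2 × 490 = 980
  Σ(broken) = 2584 kJ
Bonds formed (products):
  C=O: 2 × 769 = 1538
  O–H: 4 × 471 = 1884
  Σ(formed) = 3422 kJ
ΔH = Σ(broken) − Σ(formed) = 2584 − 3422 = −838 kJ

ΔH ≈ −838 kJ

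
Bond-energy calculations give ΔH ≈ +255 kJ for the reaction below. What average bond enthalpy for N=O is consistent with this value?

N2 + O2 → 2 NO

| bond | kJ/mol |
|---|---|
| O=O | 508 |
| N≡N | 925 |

D(N=O) ≈ 589 kJ/mol

Let D be the N=O bond energy.
Σ(broken) = 1×925 + 1×508 = 1433
Σ(formed) = 2×D = 2D
ΔH = Σ(broken) − Σ(formed) = (1433) − (2D) = +1433 − 2D
Setting this equal to +255 kJ gives 2D = 1178, so D = 589 kJ/mol.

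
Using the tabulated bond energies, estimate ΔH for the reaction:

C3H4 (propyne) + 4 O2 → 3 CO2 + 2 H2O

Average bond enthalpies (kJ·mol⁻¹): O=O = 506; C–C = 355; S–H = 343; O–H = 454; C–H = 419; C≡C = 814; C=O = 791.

Bonds broken (reactants):
  C≡C: 1 × 814 = 814
  C–C: 1 × 355 = 355
  C–H: 4 × 419 = 1676
  O=O: 4 × 506 = 2024
  Σ(broken) = 4869 kJ
Bonds formed (products):
  C=O: 6 × 791 = 4746
  O–H: 4 × 454 = 1816
  Σ(formed) = 6562 kJ
ΔH = Σ(broken) − Σ(formed) = 4869 − 6562 = −1693 kJ

ΔH ≈ −1693 kJ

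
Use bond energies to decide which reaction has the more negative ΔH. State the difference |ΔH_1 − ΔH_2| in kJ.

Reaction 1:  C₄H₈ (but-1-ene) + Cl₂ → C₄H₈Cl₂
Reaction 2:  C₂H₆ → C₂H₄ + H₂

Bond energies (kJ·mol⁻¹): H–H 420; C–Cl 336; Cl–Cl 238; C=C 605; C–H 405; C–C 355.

Reaction 1, by 324 kJ

Reaction 1:
  Bonds broken (reactants):
    C–C: 2 × 355 = 710
    C–H: 8 × 405 = 3240
    C=C: 1 × 605 = 605
    Cl–Cl: 1 × 238 = 238
    Σ(broken) = 4793 kJ
  Bonds formed (products):
    C–C: 3 × 355 = 1065
    C–Cl: 2 × 336 = 672
    C–H: 8 × 405 = 3240
    Σ(formed) = 4977 kJ
  ΔH_1 = 4793 − 4977 = −184 kJ
Reaction 2:
  Bonds broken (reactants):
    C–C: 1 × 355 = 355
    C–H: 6 × 405 = 2430
    Σ(broken) = 2785 kJ
  Bonds formed (products):
    C–H: 4 × 405 = 1620
    C=C: 1 × 605 = 605
    H–H: 1 × 420 = 420
    Σ(formed) = 2645 kJ
  ΔH_2 = 2785 − 2645 = +140 kJ
ΔH_1 − ΔH_2 = −324 kJ, so reaction 1 has the more negative ΔH; |ΔH_1 − ΔH_2| = 324 kJ.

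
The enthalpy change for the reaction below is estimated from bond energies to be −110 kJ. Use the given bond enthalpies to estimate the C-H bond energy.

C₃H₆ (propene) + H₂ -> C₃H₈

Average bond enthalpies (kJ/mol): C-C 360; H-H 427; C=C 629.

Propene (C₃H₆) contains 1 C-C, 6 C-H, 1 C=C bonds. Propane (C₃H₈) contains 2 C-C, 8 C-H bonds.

Let D be the C-H bond energy.
Σ(broken) = 1×360 + 6×D + 1×629 + 1×427 = 1416 + 6D
Σ(formed) = 2×360 + 8×D = 720 + 8D
ΔH = Σ(broken) − Σ(formed) = (1416 + 6D) − (720 + 8D) = +696 − 2D
Setting this equal to −110 kJ gives 2D = 806, so D = 403 kJ/mol.

D(C-H) ≈ 403 kJ/mol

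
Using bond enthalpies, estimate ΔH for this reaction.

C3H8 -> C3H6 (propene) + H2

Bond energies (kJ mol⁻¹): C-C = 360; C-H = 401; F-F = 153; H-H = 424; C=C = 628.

ΔH ≈ +110 kJ

Bonds broken (reactants):
  C-C: 2 × 360 = 720
  C-H: 8 × 401 = 3208
  Σ(broken) = 3928 kJ
Bonds formed (products):
  C-C: 1 × 360 = 360
  C-H: 6 × 401 = 2406
  C=C: 1 × 628 = 628
  H-H: 1 × 424 = 424
  Σ(formed) = 3818 kJ
ΔH = Σ(broken) − Σ(formed) = 3928 − 3818 = +110 kJ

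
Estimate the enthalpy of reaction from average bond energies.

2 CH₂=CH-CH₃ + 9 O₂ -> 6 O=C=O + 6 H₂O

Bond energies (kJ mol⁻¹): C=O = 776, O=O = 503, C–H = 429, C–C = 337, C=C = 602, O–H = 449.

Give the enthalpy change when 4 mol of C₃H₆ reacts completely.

ΔH = −6294 kJ

Bonds broken (reactants):
  C–C: 2 × 337 = 674
  C–H: 12 × 429 = 5148
  C=C: 2 × 602 = 1204
  O=O: 9 × 503 = 4527
  Σ(broken) = 11553 kJ
Bonds formed (products):
  C=O: 12 × 776 = 9312
  O–H: 12 × 449 = 5388
  Σ(formed) = 14700 kJ
ΔH = Σ(broken) − Σ(formed) = 11553 − 14700 = −3147 kJ
For 2× the reaction as written: 2 × (−3147) = −6294 kJ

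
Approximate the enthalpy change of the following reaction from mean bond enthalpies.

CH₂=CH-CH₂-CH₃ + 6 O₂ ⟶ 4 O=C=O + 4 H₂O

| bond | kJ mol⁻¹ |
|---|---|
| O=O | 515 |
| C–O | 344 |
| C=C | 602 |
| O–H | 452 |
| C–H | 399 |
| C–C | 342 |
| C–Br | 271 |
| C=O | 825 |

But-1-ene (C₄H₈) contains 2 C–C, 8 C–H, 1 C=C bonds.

ΔH ≈ −2648 kJ

Bonds broken (reactants):
  C–C: 2 × 342 = 684
  C–H: 8 × 399 = 3192
  C=C: 1 × 602 = 602
  O=O: 6 × 515 = 3090
  Σ(broken) = 7568 kJ
Bonds formed (products):
  C=O: 8 × 825 = 6600
  O–H: 8 × 452 = 3616
  Σ(formed) = 10216 kJ
ΔH = Σ(broken) − Σ(formed) = 7568 − 10216 = −2648 kJ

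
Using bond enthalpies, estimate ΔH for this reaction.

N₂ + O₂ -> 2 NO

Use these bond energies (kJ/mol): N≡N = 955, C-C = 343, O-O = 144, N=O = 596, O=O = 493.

ΔH ≈ +256 kJ

Bonds broken (reactants):
  N≡N: 1 × 955 = 955
  O=O: 1 × 493 = 493
  Σ(broken) = 1448 kJ
Bonds formed (products):
  N=O: 2 × 596 = 1192
  Σ(formed) = 1192 kJ
ΔH = Σ(broken) − Σ(formed) = 1448 − 1192 = +256 kJ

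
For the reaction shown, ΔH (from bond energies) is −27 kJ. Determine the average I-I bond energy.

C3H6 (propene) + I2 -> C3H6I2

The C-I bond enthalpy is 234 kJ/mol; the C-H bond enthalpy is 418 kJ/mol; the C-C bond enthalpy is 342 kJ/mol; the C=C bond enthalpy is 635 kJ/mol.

Let D be the I-I bond energy.
Σ(broken) = 1×342 + 6×418 + 1×635 + 1×D = 3485 + D
Σ(formed) = 2×342 + 6×418 + 2×234 = 3660
ΔH = Σ(broken) − Σ(formed) = (3485 + D) − (3660) = −175 + D
Setting this equal to −27 kJ gives D = 148 kJ/mol.

D(I-I) ≈ 148 kJ/mol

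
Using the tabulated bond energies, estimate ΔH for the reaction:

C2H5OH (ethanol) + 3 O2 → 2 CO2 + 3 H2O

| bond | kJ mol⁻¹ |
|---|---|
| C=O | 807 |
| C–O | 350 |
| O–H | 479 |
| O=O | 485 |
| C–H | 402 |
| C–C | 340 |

ΔH ≈ −1468 kJ

Bonds broken (reactants):
  C–C: 1 × 340 = 340
  C–H: 5 × 402 = 2010
  C–O: 1 × 350 = 350
  O–H: 1 × 479 = 479
  O=O: 3 × 485 = 1455
  Σ(broken) = 4634 kJ
Bonds formed (products):
  C=O: 4 × 807 = 3228
  O–H: 6 × 479 = 2874
  Σ(formed) = 6102 kJ
ΔH = Σ(broken) − Σ(formed) = 4634 − 6102 = −1468 kJ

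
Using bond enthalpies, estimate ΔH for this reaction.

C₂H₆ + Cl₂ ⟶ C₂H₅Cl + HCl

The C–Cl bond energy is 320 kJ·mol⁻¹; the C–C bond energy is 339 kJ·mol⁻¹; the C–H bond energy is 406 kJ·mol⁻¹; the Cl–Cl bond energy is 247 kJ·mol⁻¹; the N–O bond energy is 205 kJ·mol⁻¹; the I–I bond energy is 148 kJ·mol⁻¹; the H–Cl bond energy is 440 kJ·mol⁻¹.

Bonds broken (reactants):
  C–C: 1 × 339 = 339
  C–H: 6 × 406 = 2436
  Cl–Cl: 1 × 247 = 247
  Σ(broken) = 3022 kJ
Bonds formed (products):
  C–C: 1 × 339 = 339
  C–Cl: 1 × 320 = 320
  C–H: 5 × 406 = 2030
  H–Cl: 1 × 440 = 440
  Σ(formed) = 3129 kJ
ΔH = Σ(broken) − Σ(formed) = 3022 − 3129 = −107 kJ

ΔH ≈ −107 kJ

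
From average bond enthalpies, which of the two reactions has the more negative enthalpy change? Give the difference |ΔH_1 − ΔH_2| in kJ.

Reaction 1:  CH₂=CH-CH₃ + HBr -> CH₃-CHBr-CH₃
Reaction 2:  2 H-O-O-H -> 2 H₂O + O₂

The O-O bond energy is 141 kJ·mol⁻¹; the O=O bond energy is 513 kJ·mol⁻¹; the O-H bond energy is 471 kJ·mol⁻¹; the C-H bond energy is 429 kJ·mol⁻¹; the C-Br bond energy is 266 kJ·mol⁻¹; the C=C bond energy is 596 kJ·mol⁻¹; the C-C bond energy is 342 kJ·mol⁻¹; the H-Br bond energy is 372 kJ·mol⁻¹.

Reaction 2, by 162 kJ

Reaction 1:
  Bonds broken (reactants):
    C-C: 1 × 342 = 342
    C-H: 6 × 429 = 2574
    C=C: 1 × 596 = 596
    H-Br: 1 × 372 = 372
    Σ(broken) = 3884 kJ
  Bonds formed (products):
    C-Br: 1 × 266 = 266
    C-C: 2 × 342 = 684
    C-H: 7 × 429 = 3003
    Σ(formed) = 3953 kJ
  ΔH_1 = 3884 − 3953 = −69 kJ
Reaction 2:
  Bonds broken (reactants):
    O-H: 4 × 471 = 1884
    O-O: 2 × 141 = 282
    Σ(broken) = 2166 kJ
  Bonds formed (products):
    O-H: 4 × 471 = 1884
    O=O: 1 × 513 = 513
    Σ(formed) = 2397 kJ
  ΔH_2 = 2166 − 2397 = −231 kJ
ΔH_1 − ΔH_2 = +162 kJ, so reaction 2 has the more negative ΔH; |ΔH_1 − ΔH_2| = 162 kJ.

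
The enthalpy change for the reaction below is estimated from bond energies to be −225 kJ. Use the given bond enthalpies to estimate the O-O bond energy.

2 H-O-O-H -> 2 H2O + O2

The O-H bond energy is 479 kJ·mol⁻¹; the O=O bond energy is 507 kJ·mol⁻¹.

D(O-O) ≈ 141 kJ/mol

Let D be the O-O bond energy.
Σ(broken) = 4×479 + 2×D = 1916 + 2D
Σ(formed) = 4×479 + 1×507 = 2423
ΔH = Σ(broken) − Σ(formed) = (1916 + 2D) − (2423) = −507 + 2D
Setting this equal to −225 kJ gives 2D = 282, so D = 141 kJ/mol.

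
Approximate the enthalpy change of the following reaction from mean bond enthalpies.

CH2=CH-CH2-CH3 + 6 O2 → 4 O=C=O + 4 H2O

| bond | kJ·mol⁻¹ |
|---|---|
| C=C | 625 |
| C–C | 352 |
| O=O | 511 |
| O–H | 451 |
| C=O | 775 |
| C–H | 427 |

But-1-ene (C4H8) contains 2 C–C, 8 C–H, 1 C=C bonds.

ΔH ≈ −1997 kJ

Bonds broken (reactants):
  C–C: 2 × 352 = 704
  C–H: 8 × 427 = 3416
  C=C: 1 × 625 = 625
  O=O: 6 × 511 = 3066
  Σ(broken) = 7811 kJ
Bonds formed (products):
  C=O: 8 × 775 = 6200
  O–H: 8 × 451 = 3608
  Σ(formed) = 9808 kJ
ΔH = Σ(broken) − Σ(formed) = 7811 − 9808 = −1997 kJ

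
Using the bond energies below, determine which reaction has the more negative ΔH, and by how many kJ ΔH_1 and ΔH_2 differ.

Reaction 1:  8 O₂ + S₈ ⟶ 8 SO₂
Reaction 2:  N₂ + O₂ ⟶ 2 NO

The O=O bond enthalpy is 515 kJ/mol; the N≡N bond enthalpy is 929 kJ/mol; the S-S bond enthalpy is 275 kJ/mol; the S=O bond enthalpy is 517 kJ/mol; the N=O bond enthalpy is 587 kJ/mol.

Reaction 1, by 2222 kJ

Reaction 1:
  Bonds broken (reactants):
    O=O: 8 × 515 = 4120
    S-S: 8 × 275 = 2200
    Σ(broken) = 6320 kJ
  Bonds formed (products):
    S=O: 16 × 517 = 8272
    Σ(formed) = 8272 kJ
  ΔH_1 = 6320 − 8272 = −1952 kJ
Reaction 2:
  Bonds broken (reactants):
    N≡N: 1 × 929 = 929
    O=O: 1 × 515 = 515
    Σ(broken) = 1444 kJ
  Bonds formed (products):
    N=O: 2 × 587 = 1174
    Σ(formed) = 1174 kJ
  ΔH_2 = 1444 − 1174 = +270 kJ
ΔH_1 − ΔH_2 = −2222 kJ, so reaction 1 has the more negative ΔH; |ΔH_1 − ΔH_2| = 2222 kJ.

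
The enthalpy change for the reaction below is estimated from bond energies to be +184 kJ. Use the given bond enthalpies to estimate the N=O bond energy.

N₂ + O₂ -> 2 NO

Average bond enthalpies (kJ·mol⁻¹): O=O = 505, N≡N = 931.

Let D be the N=O bond energy.
Σ(broken) = 1×931 + 1×505 = 1436
Σ(formed) = 2×D = 2D
ΔH = Σ(broken) − Σ(formed) = (1436) − (2D) = +1436 − 2D
Setting this equal to +184 kJ gives 2D = 1252, so D = 626 kJ/mol.

D(N=O) ≈ 626 kJ/mol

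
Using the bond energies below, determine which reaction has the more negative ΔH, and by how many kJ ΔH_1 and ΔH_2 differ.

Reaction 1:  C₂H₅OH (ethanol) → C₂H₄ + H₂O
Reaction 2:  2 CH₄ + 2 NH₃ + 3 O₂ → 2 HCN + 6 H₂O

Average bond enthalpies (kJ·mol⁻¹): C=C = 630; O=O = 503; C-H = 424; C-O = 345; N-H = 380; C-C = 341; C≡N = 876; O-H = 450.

Reaction 1:
  Bonds broken (reactants):
    C-C: 1 × 341 = 341
    C-H: 5 × 424 = 2120
    C-O: 1 × 345 = 345
    O-H: 1 × 450 = 450
    Σ(broken) = 3256 kJ
  Bonds formed (products):
    C-H: 4 × 424 = 1696
    C=C: 1 × 630 = 630
    O-H: 2 × 450 = 900
    Σ(formed) = 3226 kJ
  ΔH_1 = 3256 − 3226 = +30 kJ
Reaction 2:
  Bonds broken (reactants):
    C-H: 8 × 424 = 3392
    N-H: 6 × 380 = 2280
    O=O: 3 × 503 = 1509
    Σ(broken) = 7181 kJ
  Bonds formed (products):
    C≡N: 2 × 876 = 1752
    C-H: 2 × 424 = 848
    O-H: 12 × 450 = 5400
    Σ(formed) = 8000 kJ
  ΔH_2 = 7181 − 8000 = −819 kJ
ΔH_1 − ΔH_2 = +849 kJ, so reaction 2 has the more negative ΔH; |ΔH_1 − ΔH_2| = 849 kJ.

Reaction 2, by 849 kJ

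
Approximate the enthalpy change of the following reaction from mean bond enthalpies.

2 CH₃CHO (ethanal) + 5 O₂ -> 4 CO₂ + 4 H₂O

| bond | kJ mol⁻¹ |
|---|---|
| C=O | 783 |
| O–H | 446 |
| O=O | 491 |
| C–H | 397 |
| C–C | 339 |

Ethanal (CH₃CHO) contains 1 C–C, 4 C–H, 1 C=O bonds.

ΔH ≈ −1957 kJ

Bonds broken (reactants):
  C–C: 2 × 339 = 678
  C–H: 8 × 397 = 3176
  C=O: 2 × 783 = 1566
  O=O: 5 × 491 = 2455
  Σ(broken) = 7875 kJ
Bonds formed (products):
  C=O: 8 × 783 = 6264
  O–H: 8 × 446 = 3568
  Σ(formed) = 9832 kJ
ΔH = Σ(broken) − Σ(formed) = 7875 − 9832 = −1957 kJ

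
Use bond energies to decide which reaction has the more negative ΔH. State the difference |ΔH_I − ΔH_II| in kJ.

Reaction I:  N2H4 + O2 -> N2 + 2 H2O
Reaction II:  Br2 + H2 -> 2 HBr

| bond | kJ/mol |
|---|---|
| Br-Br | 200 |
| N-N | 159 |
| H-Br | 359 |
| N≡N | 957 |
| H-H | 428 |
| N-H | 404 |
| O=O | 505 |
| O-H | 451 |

Reaction I, by 391 kJ

Reaction I:
  Bonds broken (reactants):
    N-H: 4 × 404 = 1616
    N-N: 1 × 159 = 159
    O=O: 1 × 505 = 505
    Σ(broken) = 2280 kJ
  Bonds formed (products):
    N≡N: 1 × 957 = 957
    O-H: 4 × 451 = 1804
    Σ(formed) = 2761 kJ
  ΔH_I = 2280 − 2761 = −481 kJ
Reaction II:
  Bonds broken (reactants):
    Br-Br: 1 × 200 = 200
    H-H: 1 × 428 = 428
    Σ(broken) = 628 kJ
  Bonds formed (products):
    H-Br: 2 × 359 = 718
    Σ(formed) = 718 kJ
  ΔH_II = 628 − 718 = −90 kJ
ΔH_I − ΔH_II = −391 kJ, so reaction I has the more negative ΔH; |ΔH_I − ΔH_II| = 391 kJ.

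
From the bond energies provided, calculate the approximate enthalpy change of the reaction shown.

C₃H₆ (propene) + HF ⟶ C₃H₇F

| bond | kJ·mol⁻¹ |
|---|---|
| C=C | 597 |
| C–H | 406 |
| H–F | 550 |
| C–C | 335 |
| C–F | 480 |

ΔH ≈ −74 kJ

Bonds broken (reactants):
  C–C: 1 × 335 = 335
  C–H: 6 × 406 = 2436
  C=C: 1 × 597 = 597
  H–F: 1 × 550 = 550
  Σ(broken) = 3918 kJ
Bonds formed (products):
  C–C: 2 × 335 = 670
  C–F: 1 × 480 = 480
  C–H: 7 × 406 = 2842
  Σ(formed) = 3992 kJ
ΔH = Σ(broken) − Σ(formed) = 3918 − 3992 = −74 kJ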